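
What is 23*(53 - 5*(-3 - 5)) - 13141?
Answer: -11002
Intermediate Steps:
23*(53 - 5*(-3 - 5)) - 13141 = 23*(53 - 5*(-8)) - 13141 = 23*(53 + 40) - 13141 = 23*93 - 13141 = 2139 - 13141 = -11002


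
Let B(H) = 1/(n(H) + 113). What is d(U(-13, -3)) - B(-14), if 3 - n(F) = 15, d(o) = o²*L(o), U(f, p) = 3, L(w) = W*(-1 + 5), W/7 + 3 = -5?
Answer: -203617/101 ≈ -2016.0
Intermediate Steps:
W = -56 (W = -21 + 7*(-5) = -21 - 35 = -56)
L(w) = -224 (L(w) = -56*(-1 + 5) = -56*4 = -224)
d(o) = -224*o² (d(o) = o²*(-224) = -224*o²)
n(F) = -12 (n(F) = 3 - 1*15 = 3 - 15 = -12)
B(H) = 1/101 (B(H) = 1/(-12 + 113) = 1/101)
d(U(-13, -3)) - B(-14) = -224*3² - 1*1/101 = -224*9 - 1/101 = -2016 - 1/101 = -203617/101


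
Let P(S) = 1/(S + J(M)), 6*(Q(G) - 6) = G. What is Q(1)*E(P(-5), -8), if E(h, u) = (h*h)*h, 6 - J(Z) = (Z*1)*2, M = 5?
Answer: -37/4374 ≈ -0.0084591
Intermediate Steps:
Q(G) = 6 + G/6
J(Z) = 6 - 2*Z (J(Z) = 6 - Z*1*2 = 6 - Z*2 = 6 - 2*Z)
P(S) = 1/(-4 + S) (P(S) = 1/(S + (6 - 2*5)) = 1/(S + (6 - 10)) = 1/(S - 4) = 1/(-4 + S))
E(h, u) = h³ (E(h, u) = h²*h = h³)
Q(1)*E(P(-5), -8) = (6 + (⅙)*1)*(1/(-4 - 5))³ = (6 + ⅙)*(1/(-9))³ = 37*(-⅑)³/6 = (37/6)*(-1/729) = -37/4374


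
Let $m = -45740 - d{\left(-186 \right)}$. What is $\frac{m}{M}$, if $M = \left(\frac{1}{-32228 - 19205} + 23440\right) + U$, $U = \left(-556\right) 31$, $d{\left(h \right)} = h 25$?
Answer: $- \frac{301911710}{45584333} \approx -6.6231$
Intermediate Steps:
$d{\left(h \right)} = 25 h$
$U = -17236$
$M = \frac{319090331}{51433}$ ($M = \left(\frac{1}{-32228 - 19205} + 23440\right) - 17236 = \left(\frac{1}{-51433} + 23440\right) - 17236 = \left(- \frac{1}{51433} + 23440\right) - 17236 = \frac{1205589519}{51433} - 17236 = \frac{319090331}{51433} \approx 6204.0$)
$m = -41090$ ($m = -45740 - 25 \left(-186\right) = -45740 - -4650 = -45740 + 4650 = -41090$)
$\frac{m}{M} = - \frac{41090}{\frac{319090331}{51433}} = \left(-41090\right) \frac{51433}{319090331} = - \frac{301911710}{45584333}$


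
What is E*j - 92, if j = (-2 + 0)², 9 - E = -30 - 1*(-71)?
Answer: -220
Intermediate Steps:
E = -32 (E = 9 - (-30 - 1*(-71)) = 9 - (-30 + 71) = 9 - 1*41 = 9 - 41 = -32)
j = 4 (j = (-2)² = 4)
E*j - 92 = -32*4 - 92 = -128 - 92 = -220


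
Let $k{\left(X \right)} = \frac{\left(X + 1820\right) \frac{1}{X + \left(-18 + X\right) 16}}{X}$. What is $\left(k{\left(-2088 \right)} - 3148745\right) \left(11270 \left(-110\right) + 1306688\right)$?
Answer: $- \frac{984994712892870769}{4669812} \approx -2.1093 \cdot 10^{11}$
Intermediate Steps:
$k{\left(X \right)} = \frac{1820 + X}{X \left(-288 + 17 X\right)}$ ($k{\left(X \right)} = \frac{\left(1820 + X\right) \frac{1}{X + \left(-288 + 16 X\right)}}{X} = \frac{\left(1820 + X\right) \frac{1}{-288 + 17 X}}{X} = \frac{\frac{1}{-288 + 17 X} \left(1820 + X\right)}{X} = \frac{1820 + X}{X \left(-288 + 17 X\right)}$)
$\left(k{\left(-2088 \right)} - 3148745\right) \left(11270 \left(-110\right) + 1306688\right) = \left(\frac{1820 - 2088}{\left(-2088\right) \left(-288 + 17 \left(-2088\right)\right)} - 3148745\right) \left(11270 \left(-110\right) + 1306688\right) = \left(\left(- \frac{1}{2088}\right) \frac{1}{-288 - 35496} \left(-268\right) - 3148745\right) \left(-1239700 + 1306688\right) = \left(\left(- \frac{1}{2088}\right) \frac{1}{-35784} \left(-268\right) - 3148745\right) 66988 = \left(\left(- \frac{1}{2088}\right) \left(- \frac{1}{35784}\right) \left(-268\right) - 3148745\right) 66988 = \left(- \frac{67}{18679248} - 3148745\right) 66988 = \left(- \frac{58816188743827}{18679248}\right) 66988 = - \frac{984994712892870769}{4669812}$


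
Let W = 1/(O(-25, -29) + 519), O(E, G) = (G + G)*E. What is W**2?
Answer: 1/3876961 ≈ 2.5793e-7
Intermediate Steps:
O(E, G) = 2*E*G (O(E, G) = (2*G)*E = 2*E*G)
W = 1/1969 (W = 1/(2*(-25)*(-29) + 519) = 1/(1450 + 519) = 1/1969 ≈ 0.00050787)
W**2 = (1/1969)**2 = 1/3876961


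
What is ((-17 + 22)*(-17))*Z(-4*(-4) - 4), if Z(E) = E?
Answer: -1020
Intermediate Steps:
((-17 + 22)*(-17))*Z(-4*(-4) - 4) = ((-17 + 22)*(-17))*(-4*(-4) - 4) = (5*(-17))*(16 - 4) = -85*12 = -1020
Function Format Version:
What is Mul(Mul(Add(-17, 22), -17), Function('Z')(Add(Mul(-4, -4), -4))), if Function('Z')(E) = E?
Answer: -1020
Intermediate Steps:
Mul(Mul(Add(-17, 22), -17), Function('Z')(Add(Mul(-4, -4), -4))) = Mul(Mul(Add(-17, 22), -17), Add(Mul(-4, -4), -4)) = Mul(Mul(5, -17), Add(16, -4)) = Mul(-85, 12) = -1020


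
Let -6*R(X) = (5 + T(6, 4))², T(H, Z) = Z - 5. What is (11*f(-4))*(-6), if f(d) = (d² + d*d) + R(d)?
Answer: -1936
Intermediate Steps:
T(H, Z) = -5 + Z
R(X) = -8/3 (R(X) = -(5 + (-5 + 4))²/6 = -(5 - 1)²/6 = -⅙*4² = -⅙*16 = -8/3)
f(d) = -8/3 + 2*d² (f(d) = (d² + d*d) - 8/3 = (d² + d²) - 8/3 = 2*d² - 8/3 = -8/3 + 2*d²)
(11*f(-4))*(-6) = (11*(-8/3 + 2*(-4)²))*(-6) = (11*(-8/3 + 2*16))*(-6) = (11*(-8/3 + 32))*(-6) = (11*(88/3))*(-6) = (968/3)*(-6) = -1936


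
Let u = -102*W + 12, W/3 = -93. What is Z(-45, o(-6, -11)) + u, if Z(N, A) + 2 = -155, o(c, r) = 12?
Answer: 28313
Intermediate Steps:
W = -279 (W = 3*(-93) = -279)
Z(N, A) = -157 (Z(N, A) = -2 - 155 = -157)
u = 28470 (u = -102*(-279) + 12 = 28458 + 12 = 28470)
Z(-45, o(-6, -11)) + u = -157 + 28470 = 28313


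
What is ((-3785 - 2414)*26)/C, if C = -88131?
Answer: 161174/88131 ≈ 1.8288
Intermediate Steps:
((-3785 - 2414)*26)/C = ((-3785 - 2414)*26)/(-88131) = -6199*26*(-1/88131) = -161174*(-1/88131) = 161174/88131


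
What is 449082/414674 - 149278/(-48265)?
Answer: 41788324051/10007120305 ≈ 4.1759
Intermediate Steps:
449082/414674 - 149278/(-48265) = 449082*(1/414674) - 149278*(-1/48265) = 224541/207337 + 149278/48265 = 41788324051/10007120305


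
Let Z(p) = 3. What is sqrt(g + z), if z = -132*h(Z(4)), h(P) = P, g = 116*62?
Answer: 2*sqrt(1699) ≈ 82.438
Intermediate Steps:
g = 7192
z = -396 (z = -132*3 = -396)
sqrt(g + z) = sqrt(7192 - 396) = sqrt(6796) = 2*sqrt(1699)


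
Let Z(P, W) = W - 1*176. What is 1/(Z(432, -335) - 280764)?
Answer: -1/281275 ≈ -3.5552e-6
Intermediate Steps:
Z(P, W) = -176 + W (Z(P, W) = W - 176 = -176 + W)
1/(Z(432, -335) - 280764) = 1/((-176 - 335) - 280764) = 1/(-511 - 280764) = 1/(-281275) = -1/281275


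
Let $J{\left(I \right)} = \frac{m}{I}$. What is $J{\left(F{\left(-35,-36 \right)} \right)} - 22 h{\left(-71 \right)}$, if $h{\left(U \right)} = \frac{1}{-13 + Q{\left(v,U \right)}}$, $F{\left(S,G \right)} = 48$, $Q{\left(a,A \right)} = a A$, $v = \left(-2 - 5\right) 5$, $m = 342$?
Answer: $\frac{17591}{2472} \approx 7.1161$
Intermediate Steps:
$v = -35$ ($v = \left(-7\right) 5 = -35$)
$Q{\left(a,A \right)} = A a$
$J{\left(I \right)} = \frac{342}{I}$
$h{\left(U \right)} = \frac{1}{-13 - 35 U}$ ($h{\left(U \right)} = \frac{1}{-13 + U \left(-35\right)} = \frac{1}{-13 - 35 U}$)
$J{\left(F{\left(-35,-36 \right)} \right)} - 22 h{\left(-71 \right)} = \frac{342}{48} - \frac{22}{-13 - -2485} = 342 \cdot \frac{1}{48} - \frac{22}{-13 + 2485} = \frac{57}{8} - \frac{22}{2472} = \frac{57}{8} - 22 \cdot \frac{1}{2472} = \frac{57}{8} - \frac{11}{1236} = \frac{17591}{2472}$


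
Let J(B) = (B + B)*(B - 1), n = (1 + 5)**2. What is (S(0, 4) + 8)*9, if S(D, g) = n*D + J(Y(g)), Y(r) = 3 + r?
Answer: 828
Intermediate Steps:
n = 36 (n = 6**2 = 36)
J(B) = 2*B*(-1 + B) (J(B) = (2*B)*(-1 + B) = 2*B*(-1 + B))
S(D, g) = 36*D + 2*(2 + g)*(3 + g) (S(D, g) = 36*D + 2*(3 + g)*(-1 + (3 + g)) = 36*D + 2*(3 + g)*(2 + g) = 36*D + 2*(2 + g)*(3 + g))
(S(0, 4) + 8)*9 = ((36*0 + 2*(2 + 4)*(3 + 4)) + 8)*9 = ((0 + 2*6*7) + 8)*9 = ((0 + 84) + 8)*9 = (84 + 8)*9 = 92*9 = 828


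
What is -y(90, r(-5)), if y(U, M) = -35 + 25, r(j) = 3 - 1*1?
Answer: 10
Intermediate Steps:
r(j) = 2 (r(j) = 3 - 1 = 2)
y(U, M) = -10
-y(90, r(-5)) = -1*(-10) = 10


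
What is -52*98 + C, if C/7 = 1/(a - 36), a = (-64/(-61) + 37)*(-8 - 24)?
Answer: -55668765/10924 ≈ -5096.0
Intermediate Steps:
a = -74272/61 (a = (-64*(-1/61) + 37)*(-32) = (64/61 + 37)*(-32) = (2321/61)*(-32) = -74272/61 ≈ -1217.6)
C = -61/10924 (C = 7/(-74272/61 - 36) = 7/(-76468/61) = 7*(-61/76468) = -61/10924 ≈ -0.0055840)
-52*98 + C = -52*98 - 61/10924 = -5096 - 61/10924 = -55668765/10924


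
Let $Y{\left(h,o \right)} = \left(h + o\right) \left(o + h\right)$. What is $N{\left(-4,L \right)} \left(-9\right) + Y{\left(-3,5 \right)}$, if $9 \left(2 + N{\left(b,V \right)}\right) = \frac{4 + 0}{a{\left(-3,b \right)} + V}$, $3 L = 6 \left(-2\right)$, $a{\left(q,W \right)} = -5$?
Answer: $\frac{202}{9} \approx 22.444$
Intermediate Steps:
$L = -4$ ($L = \frac{6 \left(-2\right)}{3} = \frac{1}{3} \left(-12\right) = -4$)
$N{\left(b,V \right)} = -2 + \frac{4}{9 \left(-5 + V\right)}$ ($N{\left(b,V \right)} = -2 + \frac{\left(4 + 0\right) \frac{1}{-5 + V}}{9} = -2 + \frac{4 \frac{1}{-5 + V}}{9} = -2 + \frac{4}{9 \left(-5 + V\right)}$)
$Y{\left(h,o \right)} = \left(h + o\right)^{2}$ ($Y{\left(h,o \right)} = \left(h + o\right) \left(h + o\right) = \left(h + o\right)^{2}$)
$N{\left(-4,L \right)} \left(-9\right) + Y{\left(-3,5 \right)} = \frac{2 \left(47 - -36\right)}{9 \left(-5 - 4\right)} \left(-9\right) + \left(-3 + 5\right)^{2} = \frac{2 \left(47 + 36\right)}{9 \left(-9\right)} \left(-9\right) + 2^{2} = \frac{2}{9} \left(- \frac{1}{9}\right) 83 \left(-9\right) + 4 = \left(- \frac{166}{81}\right) \left(-9\right) + 4 = \frac{166}{9} + 4 = \frac{202}{9}$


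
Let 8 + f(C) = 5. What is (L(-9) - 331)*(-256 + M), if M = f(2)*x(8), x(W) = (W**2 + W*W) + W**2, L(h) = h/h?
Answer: 274560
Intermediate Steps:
L(h) = 1
f(C) = -3 (f(C) = -8 + 5 = -3)
x(W) = 3*W**2 (x(W) = (W**2 + W**2) + W**2 = 2*W**2 + W**2 = 3*W**2)
M = -576 (M = -9*8**2 = -9*64 = -3*192 = -576)
(L(-9) - 331)*(-256 + M) = (1 - 331)*(-256 - 576) = -330*(-832) = 274560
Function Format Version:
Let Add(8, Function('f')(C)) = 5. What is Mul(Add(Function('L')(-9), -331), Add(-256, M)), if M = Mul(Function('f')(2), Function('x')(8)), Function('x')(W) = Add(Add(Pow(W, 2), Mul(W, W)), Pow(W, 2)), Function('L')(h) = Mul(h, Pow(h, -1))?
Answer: 274560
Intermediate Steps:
Function('L')(h) = 1
Function('f')(C) = -3 (Function('f')(C) = Add(-8, 5) = -3)
Function('x')(W) = Mul(3, Pow(W, 2)) (Function('x')(W) = Add(Add(Pow(W, 2), Pow(W, 2)), Pow(W, 2)) = Add(Mul(2, Pow(W, 2)), Pow(W, 2)) = Mul(3, Pow(W, 2)))
M = -576 (M = Mul(-3, Mul(3, Pow(8, 2))) = Mul(-3, Mul(3, 64)) = Mul(-3, 192) = -576)
Mul(Add(Function('L')(-9), -331), Add(-256, M)) = Mul(Add(1, -331), Add(-256, -576)) = Mul(-330, -832) = 274560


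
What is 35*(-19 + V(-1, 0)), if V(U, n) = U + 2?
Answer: -630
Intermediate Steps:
V(U, n) = 2 + U
35*(-19 + V(-1, 0)) = 35*(-19 + (2 - 1)) = 35*(-19 + 1) = 35*(-18) = -630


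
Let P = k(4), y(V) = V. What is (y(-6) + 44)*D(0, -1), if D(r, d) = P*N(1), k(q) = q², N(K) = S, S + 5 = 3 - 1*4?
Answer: -3648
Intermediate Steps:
S = -6 (S = -5 + (3 - 1*4) = -5 + (3 - 4) = -5 - 1 = -6)
N(K) = -6
P = 16 (P = 4² = 16)
D(r, d) = -96 (D(r, d) = 16*(-6) = -96)
(y(-6) + 44)*D(0, -1) = (-6 + 44)*(-96) = 38*(-96) = -3648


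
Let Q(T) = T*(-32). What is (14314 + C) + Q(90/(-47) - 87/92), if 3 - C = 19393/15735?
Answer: 245061558482/17009535 ≈ 14407.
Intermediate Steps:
Q(T) = -32*T
C = 27812/15735 (C = 3 - 19393/15735 = 27812/15735 ≈ 1.7675)
(14314 + C) + Q(90/(-47) - 87/92) = (14314 + 27812/15735) - 32*(90/(-47) - 87/92) = 225258602/15735 - 32*(90*(-1/47) - 87*1/92) = 225258602/15735 - 32*(-90/47 - 87/92) = 225258602/15735 - 32*(-12369/4324) = 225258602/15735 + 98952/1081 = 245061558482/17009535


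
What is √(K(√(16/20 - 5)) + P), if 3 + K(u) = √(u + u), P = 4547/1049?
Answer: √(36715000 + 5502005*√2*5^(¾)*21^(¼)*√I)/5245 ≈ 1.7148 + 0.41742*I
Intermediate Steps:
P = 4547/1049 (P = 4547*(1/1049) = 4547/1049 ≈ 4.3346)
K(u) = -3 + √2*√u (K(u) = -3 + √(u + u) = -3 + √(2*u) = -3 + √2*√u)
√(K(√(16/20 - 5)) + P) = √((-3 + √2*√(√(16/20 - 5))) + 4547/1049) = √((-3 + √2*√(√(16*(1/20) - 5))) + 4547/1049) = √((-3 + √2*√(√(⅘ - 5))) + 4547/1049) = √((-3 + √2*√(√(-21/5))) + 4547/1049) = √((-3 + √2*√(I*√105/5)) + 4547/1049) = √((-3 + √2*(5^(¾)*21^(¼)*√I/5)) + 4547/1049) = √((-3 + √2*5^(¾)*21^(¼)*√I/5) + 4547/1049) = √(1400/1049 + √2*5^(¾)*21^(¼)*√I/5)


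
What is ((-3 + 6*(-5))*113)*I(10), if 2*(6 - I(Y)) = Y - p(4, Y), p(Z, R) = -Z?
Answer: 3729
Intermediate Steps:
I(Y) = 4 - Y/2 (I(Y) = 6 - (Y - (-1)*4)/2 = 6 - (Y - 1*(-4))/2 = 6 - (Y + 4)/2 = 6 - (4 + Y)/2 = 6 + (-2 - Y/2) = 4 - Y/2)
((-3 + 6*(-5))*113)*I(10) = ((-3 + 6*(-5))*113)*(4 - ½*10) = ((-3 - 30)*113)*(4 - 5) = -33*113*(-1) = -3729*(-1) = 3729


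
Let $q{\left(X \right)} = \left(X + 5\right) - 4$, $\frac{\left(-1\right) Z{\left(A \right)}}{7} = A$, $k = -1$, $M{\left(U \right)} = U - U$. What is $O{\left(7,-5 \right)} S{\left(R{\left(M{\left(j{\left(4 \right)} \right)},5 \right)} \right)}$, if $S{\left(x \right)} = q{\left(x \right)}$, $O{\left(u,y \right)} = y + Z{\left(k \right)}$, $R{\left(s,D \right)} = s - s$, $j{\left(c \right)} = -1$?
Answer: $2$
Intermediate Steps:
$M{\left(U \right)} = 0$
$Z{\left(A \right)} = - 7 A$
$R{\left(s,D \right)} = 0$
$O{\left(u,y \right)} = 7 + y$ ($O{\left(u,y \right)} = y - -7 = y + 7 = 7 + y$)
$q{\left(X \right)} = 1 + X$ ($q{\left(X \right)} = \left(5 + X\right) - 4 = 1 + X$)
$S{\left(x \right)} = 1 + x$
$O{\left(7,-5 \right)} S{\left(R{\left(M{\left(j{\left(4 \right)} \right)},5 \right)} \right)} = \left(7 - 5\right) \left(1 + 0\right) = 2 \cdot 1 = 2$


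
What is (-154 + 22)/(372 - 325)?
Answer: -132/47 ≈ -2.8085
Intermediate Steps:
(-154 + 22)/(372 - 325) = -132/47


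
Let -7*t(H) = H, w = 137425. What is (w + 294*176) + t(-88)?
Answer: 1324271/7 ≈ 1.8918e+5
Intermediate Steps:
t(H) = -H/7
(w + 294*176) + t(-88) = (137425 + 294*176) - ⅐*(-88) = (137425 + 51744) + 88/7 = 189169 + 88/7 = 1324271/7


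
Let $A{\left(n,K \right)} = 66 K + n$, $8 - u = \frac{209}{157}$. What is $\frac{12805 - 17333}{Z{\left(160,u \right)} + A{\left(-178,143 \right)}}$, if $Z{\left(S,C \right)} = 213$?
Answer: $- \frac{4528}{9473} \approx -0.47799$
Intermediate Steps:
$u = \frac{1047}{157}$ ($u = 8 - \frac{209}{157} = \frac{1047}{157} \approx 6.6688$)
$A{\left(n,K \right)} = n + 66 K$
$\frac{12805 - 17333}{Z{\left(160,u \right)} + A{\left(-178,143 \right)}} = \frac{12805 - 17333}{213 + \left(-178 + 66 \cdot 143\right)} = - \frac{4528}{213 + \left(-178 + 9438\right)} = - \frac{4528}{213 + 9260} = - \frac{4528}{9473}$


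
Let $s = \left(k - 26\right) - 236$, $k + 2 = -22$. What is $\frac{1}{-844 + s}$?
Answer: $- \frac{1}{1130} \approx -0.00088496$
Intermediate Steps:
$k = -24$ ($k = -2 - 22 = -24$)
$s = -286$ ($s = \left(-24 - 26\right) - 236 = -50 - 236 = -286$)
$\frac{1}{-844 + s} = \frac{1}{-844 - 286} = \frac{1}{-1130} = - \frac{1}{1130}$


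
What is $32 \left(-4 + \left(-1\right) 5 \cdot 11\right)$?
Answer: $-1888$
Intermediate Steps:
$32 \left(-4 + \left(-1\right) 5 \cdot 11\right) = 32 \left(-4 - 55\right) = 32 \left(-59\right) = -1888$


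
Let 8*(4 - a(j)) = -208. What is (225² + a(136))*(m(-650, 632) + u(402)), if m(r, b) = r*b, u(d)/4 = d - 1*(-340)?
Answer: -20658729960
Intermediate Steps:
u(d) = 1360 + 4*d (u(d) = 4*(d - 1*(-340)) = 4*(d + 340) = 4*(340 + d) = 1360 + 4*d)
a(j) = 30 (a(j) = 4 - ⅛*(-208) = 4 + 26 = 30)
m(r, b) = b*r
(225² + a(136))*(m(-650, 632) + u(402)) = (225² + 30)*(632*(-650) + (1360 + 4*402)) = (50625 + 30)*(-410800 + (1360 + 1608)) = 50655*(-410800 + 2968) = 50655*(-407832) = -20658729960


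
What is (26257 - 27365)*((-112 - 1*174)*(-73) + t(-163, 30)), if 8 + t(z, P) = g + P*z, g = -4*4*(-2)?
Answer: -17741296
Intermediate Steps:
g = 32 (g = -16*(-2) = 32)
t(z, P) = 24 + P*z (t(z, P) = -8 + (32 + P*z) = 24 + P*z)
(26257 - 27365)*((-112 - 1*174)*(-73) + t(-163, 30)) = (26257 - 27365)*((-112 - 1*174)*(-73) + (24 + 30*(-163))) = -1108*((-112 - 174)*(-73) + (24 - 4890)) = -1108*(-286*(-73) - 4866) = -1108*(20878 - 4866) = -1108*16012 = -17741296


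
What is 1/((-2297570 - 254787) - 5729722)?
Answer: -1/8282079 ≈ -1.2074e-7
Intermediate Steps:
1/((-2297570 - 254787) - 5729722) = 1/(-2552357 - 5729722) = 1/(-8282079) = -1/8282079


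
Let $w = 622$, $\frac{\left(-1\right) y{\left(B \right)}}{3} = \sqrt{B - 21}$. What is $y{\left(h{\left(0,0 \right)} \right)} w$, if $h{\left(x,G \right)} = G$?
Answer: $- 1866 i \sqrt{21} \approx - 8551.1 i$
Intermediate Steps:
$y{\left(B \right)} = - 3 \sqrt{-21 + B}$ ($y{\left(B \right)} = - 3 \sqrt{B - 21} = - 3 \sqrt{-21 + B}$)
$y{\left(h{\left(0,0 \right)} \right)} w = - 3 \sqrt{-21 + 0} \cdot 622 = - 3 \sqrt{-21} \cdot 622 = - 3 i \sqrt{21} \cdot 622 = - 1866 i \sqrt{21}$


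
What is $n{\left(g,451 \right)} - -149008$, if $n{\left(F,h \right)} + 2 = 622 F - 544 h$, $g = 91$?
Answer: $-39736$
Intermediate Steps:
$n{\left(F,h \right)} = -2 - 544 h + 622 F$ ($n{\left(F,h \right)} = -2 + \left(622 F - 544 h\right) = -2 + \left(- 544 h + 622 F\right) = -2 - 544 h + 622 F$)
$n{\left(g,451 \right)} - -149008 = \left(-2 - 245344 + 622 \cdot 91\right) - -149008 = \left(-2 - 245344 + 56602\right) + 149008 = -188744 + 149008 = -39736$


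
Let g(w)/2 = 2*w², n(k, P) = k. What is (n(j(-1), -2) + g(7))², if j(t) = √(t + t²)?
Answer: 38416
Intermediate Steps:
g(w) = 4*w² (g(w) = 2*(2*w²) = 4*w²)
(n(j(-1), -2) + g(7))² = (√(-(1 - 1)) + 4*7²)² = (√(-1*0) + 4*49)² = (√0 + 196)² = (0 + 196)² = 196² = 38416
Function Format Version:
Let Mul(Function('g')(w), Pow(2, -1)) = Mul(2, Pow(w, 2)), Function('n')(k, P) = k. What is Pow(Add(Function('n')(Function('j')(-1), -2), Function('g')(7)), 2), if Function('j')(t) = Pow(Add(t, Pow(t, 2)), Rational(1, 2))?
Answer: 38416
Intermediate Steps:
Function('g')(w) = Mul(4, Pow(w, 2)) (Function('g')(w) = Mul(2, Mul(2, Pow(w, 2))) = Mul(4, Pow(w, 2)))
Pow(Add(Function('n')(Function('j')(-1), -2), Function('g')(7)), 2) = Pow(Add(Pow(Mul(-1, Add(1, -1)), Rational(1, 2)), Mul(4, Pow(7, 2))), 2) = Pow(Add(Pow(Mul(-1, 0), Rational(1, 2)), Mul(4, 49)), 2) = Pow(Add(Pow(0, Rational(1, 2)), 196), 2) = Pow(Add(0, 196), 2) = Pow(196, 2) = 38416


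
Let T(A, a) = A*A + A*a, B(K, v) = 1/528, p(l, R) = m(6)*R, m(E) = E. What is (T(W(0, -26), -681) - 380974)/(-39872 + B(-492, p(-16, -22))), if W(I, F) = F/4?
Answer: 198794772/21052415 ≈ 9.4428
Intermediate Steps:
W(I, F) = F/4 (W(I, F) = F*(1/4) = F/4)
p(l, R) = 6*R
B(K, v) = 1/528
T(A, a) = A**2 + A*a
(T(W(0, -26), -681) - 380974)/(-39872 + B(-492, p(-16, -22))) = (((1/4)*(-26))*((1/4)*(-26) - 681) - 380974)/(-39872 + 1/528) = (-13*(-13/2 - 681)/2 - 380974)/(-21052415/528) = (-13/2*(-1375/2) - 380974)*(-528/21052415) = (17875/4 - 380974)*(-528/21052415) = -1506021/4*(-528/21052415) = 198794772/21052415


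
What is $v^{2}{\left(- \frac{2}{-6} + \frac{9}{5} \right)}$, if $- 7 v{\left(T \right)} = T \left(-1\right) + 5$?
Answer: $\frac{1849}{11025} \approx 0.16771$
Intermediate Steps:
$v{\left(T \right)} = - \frac{5}{7} + \frac{T}{7}$ ($v{\left(T \right)} = - \frac{T \left(-1\right) + 5}{7} = - \frac{- T + 5}{7} = - \frac{5 - T}{7} = - \frac{5}{7} + \frac{T}{7}$)
$v^{2}{\left(- \frac{2}{-6} + \frac{9}{5} \right)} = \left(- \frac{5}{7} + \frac{- \frac{2}{-6} + \frac{9}{5}}{7}\right)^{2} = \left(- \frac{5}{7} + \frac{\left(-2\right) \left(- \frac{1}{6}\right) + 9 \cdot \frac{1}{5}}{7}\right)^{2} = \left(- \frac{5}{7} + \frac{\frac{1}{3} + \frac{9}{5}}{7}\right)^{2} = \left(- \frac{5}{7} + \frac{1}{7} \cdot \frac{32}{15}\right)^{2} = \left(- \frac{5}{7} + \frac{32}{105}\right)^{2} = \left(- \frac{43}{105}\right)^{2} = \frac{1849}{11025}$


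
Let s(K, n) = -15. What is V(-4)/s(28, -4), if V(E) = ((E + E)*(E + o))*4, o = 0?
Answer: -128/15 ≈ -8.5333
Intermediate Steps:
V(E) = 8*E² (V(E) = ((E + E)*(E + 0))*4 = ((2*E)*E)*4 = (2*E²)*4 = 8*E²)
V(-4)/s(28, -4) = (8*(-4)²)/(-15) = (8*16)*(-1/15) = 128*(-1/15) = -128/15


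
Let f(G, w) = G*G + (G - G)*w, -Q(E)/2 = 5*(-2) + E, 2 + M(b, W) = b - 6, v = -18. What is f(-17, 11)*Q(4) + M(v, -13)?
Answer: 3442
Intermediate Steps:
M(b, W) = -8 + b (M(b, W) = -2 + (b - 6) = -2 + (-6 + b) = -8 + b)
Q(E) = 20 - 2*E (Q(E) = -2*(5*(-2) + E) = -2*(-10 + E) = 20 - 2*E)
f(G, w) = G² (f(G, w) = G² + 0*w = G² + 0 = G²)
f(-17, 11)*Q(4) + M(v, -13) = (-17)²*(20 - 2*4) + (-8 - 18) = 289*(20 - 8) - 26 = 289*12 - 26 = 3468 - 26 = 3442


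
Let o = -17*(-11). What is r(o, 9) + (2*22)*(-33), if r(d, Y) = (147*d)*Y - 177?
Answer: 245772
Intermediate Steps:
o = 187
r(d, Y) = -177 + 147*Y*d (r(d, Y) = 147*Y*d - 177 = -177 + 147*Y*d)
r(o, 9) + (2*22)*(-33) = (-177 + 147*9*187) + (2*22)*(-33) = (-177 + 247401) + 44*(-33) = 247224 - 1452 = 245772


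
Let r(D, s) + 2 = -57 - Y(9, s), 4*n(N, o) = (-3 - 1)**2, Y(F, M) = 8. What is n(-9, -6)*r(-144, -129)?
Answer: -268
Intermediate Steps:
n(N, o) = 4 (n(N, o) = (-3 - 1)**2/4 = (1/4)*(-4)**2 = (1/4)*16 = 4)
r(D, s) = -67 (r(D, s) = -2 + (-57 - 1*8) = -2 + (-57 - 8) = -2 - 65 = -67)
n(-9, -6)*r(-144, -129) = 4*(-67) = -268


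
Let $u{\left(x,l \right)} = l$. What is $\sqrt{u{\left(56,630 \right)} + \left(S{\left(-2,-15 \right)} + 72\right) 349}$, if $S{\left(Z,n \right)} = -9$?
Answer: $3 \sqrt{2513} \approx 150.39$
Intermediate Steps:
$\sqrt{u{\left(56,630 \right)} + \left(S{\left(-2,-15 \right)} + 72\right) 349} = \sqrt{630 + \left(-9 + 72\right) 349} = \sqrt{630 + 63 \cdot 349} = \sqrt{630 + 21987} = \sqrt{22617} = 3 \sqrt{2513}$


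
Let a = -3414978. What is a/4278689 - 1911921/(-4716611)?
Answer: -7926607447989/20180911602979 ≈ -0.39278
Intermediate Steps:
a/4278689 - 1911921/(-4716611) = -3414978/4278689 - 1911921/(-4716611) = -3414978*1/4278689 - 1911921*(-1/4716611) = -3414978/4278689 + 1911921/4716611 = -7926607447989/20180911602979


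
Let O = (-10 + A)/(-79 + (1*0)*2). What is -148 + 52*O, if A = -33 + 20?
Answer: -10496/79 ≈ -132.86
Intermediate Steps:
A = -13
O = 23/79 (O = (-10 - 13)/(-79 + (1*0)*2) = -23/(-79 + 0*2) = -23/(-79 + 0) = -23/(-79) = -23*(-1/79) = 23/79 ≈ 0.29114)
-148 + 52*O = -148 + 52*(23/79) = -148 + 1196/79 = -10496/79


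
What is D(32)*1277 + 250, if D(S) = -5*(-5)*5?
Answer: 159875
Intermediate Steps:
D(S) = 125 (D(S) = 25*5 = 125)
D(32)*1277 + 250 = 125*1277 + 250 = 159625 + 250 = 159875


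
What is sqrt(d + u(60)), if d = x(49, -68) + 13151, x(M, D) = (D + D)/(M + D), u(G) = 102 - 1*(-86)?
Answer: sqrt(4817963)/19 ≈ 115.53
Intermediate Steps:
u(G) = 188 (u(G) = 102 + 86 = 188)
x(M, D) = 2*D/(D + M) (x(M, D) = (2*D)/(D + M) = 2*D/(D + M))
d = 250005/19 (d = 2*(-68)/(-68 + 49) + 13151 = 2*(-68)/(-19) + 13151 = 2*(-68)*(-1/19) + 13151 = 136/19 + 13151 = 250005/19 ≈ 13158.)
sqrt(d + u(60)) = sqrt(250005/19 + 188) = sqrt(253577/19) = sqrt(4817963)/19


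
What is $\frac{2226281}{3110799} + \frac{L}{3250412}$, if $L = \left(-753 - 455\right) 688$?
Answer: $\frac{1162733246419}{2527844599797} \approx 0.45997$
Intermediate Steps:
$L = -831104$ ($L = \left(-1208\right) 688 = -831104$)
$\frac{2226281}{3110799} + \frac{L}{3250412} = \frac{2226281}{3110799} - \frac{831104}{3250412} = 2226281 \cdot \frac{1}{3110799} - \frac{207776}{812603} = \frac{2226281}{3110799} - \frac{207776}{812603} = \frac{1162733246419}{2527844599797}$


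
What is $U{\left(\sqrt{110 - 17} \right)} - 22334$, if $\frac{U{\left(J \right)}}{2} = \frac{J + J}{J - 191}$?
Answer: $- \frac{203172491}{9097} - \frac{191 \sqrt{93}}{9097} \approx -22334.0$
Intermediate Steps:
$U{\left(J \right)} = \frac{4 J}{-191 + J}$ ($U{\left(J \right)} = 2 \frac{J + J}{J - 191} = 2 \frac{2 J}{-191 + J} = \frac{4 J}{-191 + J}$)
$U{\left(\sqrt{110 - 17} \right)} - 22334 = \frac{4 \sqrt{110 - 17}}{-191 + \sqrt{110 - 17}} - 22334 = \frac{4 \sqrt{93}}{-191 + \sqrt{93}} - 22334 = -22334 + \frac{4 \sqrt{93}}{-191 + \sqrt{93}}$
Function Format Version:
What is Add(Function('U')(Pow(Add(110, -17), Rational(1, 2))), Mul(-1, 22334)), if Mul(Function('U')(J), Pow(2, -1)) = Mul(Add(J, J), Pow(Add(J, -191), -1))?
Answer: Add(Rational(-203172491, 9097), Mul(Rational(-191, 9097), Pow(93, Rational(1, 2)))) ≈ -22334.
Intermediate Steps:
Function('U')(J) = Mul(4, J, Pow(Add(-191, J), -1)) (Function('U')(J) = Mul(2, Mul(Add(J, J), Pow(Add(J, -191), -1))) = Mul(2, Mul(Mul(2, J), Pow(Add(-191, J), -1))) = Mul(2, Mul(2, J, Pow(Add(-191, J), -1))) = Mul(4, J, Pow(Add(-191, J), -1)))
Add(Function('U')(Pow(Add(110, -17), Rational(1, 2))), Mul(-1, 22334)) = Add(Mul(4, Pow(Add(110, -17), Rational(1, 2)), Pow(Add(-191, Pow(Add(110, -17), Rational(1, 2))), -1)), Mul(-1, 22334)) = Add(Mul(4, Pow(93, Rational(1, 2)), Pow(Add(-191, Pow(93, Rational(1, 2))), -1)), -22334) = Add(-22334, Mul(4, Pow(93, Rational(1, 2)), Pow(Add(-191, Pow(93, Rational(1, 2))), -1)))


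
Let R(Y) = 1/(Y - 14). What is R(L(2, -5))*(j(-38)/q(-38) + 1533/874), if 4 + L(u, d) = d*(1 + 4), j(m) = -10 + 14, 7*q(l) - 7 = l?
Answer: -23051/1165042 ≈ -0.019786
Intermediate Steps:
q(l) = 1 + l/7
j(m) = 4
L(u, d) = -4 + 5*d (L(u, d) = -4 + d*(1 + 4) = -4 + d*5 = -4 + 5*d)
R(Y) = 1/(-14 + Y)
R(L(2, -5))*(j(-38)/q(-38) + 1533/874) = (4/(1 + (⅐)*(-38)) + 1533/874)/(-14 + (-4 + 5*(-5))) = (4/(1 - 38/7) + 1533*(1/874))/(-14 + (-4 - 25)) = (4/(-31/7) + 1533/874)/(-14 - 29) = (4*(-7/31) + 1533/874)/(-43) = -(-28/31 + 1533/874)/43 = -1/43*23051/27094 = -23051/1165042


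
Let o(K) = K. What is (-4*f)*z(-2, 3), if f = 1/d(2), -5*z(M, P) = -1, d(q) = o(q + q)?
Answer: -1/5 ≈ -0.20000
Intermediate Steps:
d(q) = 2*q (d(q) = q + q = 2*q)
z(M, P) = 1/5 (z(M, P) = -1/5*(-1) = 1/5)
f = 1/4 (f = 1/(2*2) = 1/4 ≈ 0.25000)
(-4*f)*z(-2, 3) = -4*1/4*(1/5) = -1*1/5 = -1/5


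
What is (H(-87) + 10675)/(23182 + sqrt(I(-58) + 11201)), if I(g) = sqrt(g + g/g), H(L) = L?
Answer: 10588/(23182 + sqrt(11201 + I*sqrt(57))) ≈ 0.45466 - 6.9636e-7*I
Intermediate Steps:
I(g) = sqrt(1 + g) (I(g) = sqrt(g + 1) = sqrt(1 + g))
(H(-87) + 10675)/(23182 + sqrt(I(-58) + 11201)) = (-87 + 10675)/(23182 + sqrt(sqrt(1 - 58) + 11201)) = 10588/(23182 + sqrt(sqrt(-57) + 11201)) = 10588/(23182 + sqrt(I*sqrt(57) + 11201)) = 10588/(23182 + sqrt(11201 + I*sqrt(57)))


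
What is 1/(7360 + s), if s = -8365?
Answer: -1/1005 ≈ -0.00099503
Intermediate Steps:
1/(7360 + s) = 1/(7360 - 8365) = 1/(-1005) = -1/1005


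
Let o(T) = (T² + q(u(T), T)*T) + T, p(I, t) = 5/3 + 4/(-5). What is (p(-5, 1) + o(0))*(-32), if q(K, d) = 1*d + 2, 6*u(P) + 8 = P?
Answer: -416/15 ≈ -27.733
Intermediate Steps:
u(P) = -4/3 + P/6
p(I, t) = 13/15 (p(I, t) = 5*(⅓) + 4*(-⅕) = 5/3 - ⅘ = 13/15)
q(K, d) = 2 + d (q(K, d) = d + 2 = 2 + d)
o(T) = T + T² + T*(2 + T) (o(T) = (T² + (2 + T)*T) + T = (T² + T*(2 + T)) + T = T + T² + T*(2 + T))
(p(-5, 1) + o(0))*(-32) = (13/15 + 0*(3 + 2*0))*(-32) = (13/15 + 0*(3 + 0))*(-32) = (13/15 + 0*3)*(-32) = (13/15 + 0)*(-32) = (13/15)*(-32) = -416/15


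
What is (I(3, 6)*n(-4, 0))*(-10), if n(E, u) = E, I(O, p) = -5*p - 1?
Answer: -1240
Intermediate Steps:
I(O, p) = -1 - 5*p
(I(3, 6)*n(-4, 0))*(-10) = ((-1 - 5*6)*(-4))*(-10) = ((-1 - 30)*(-4))*(-10) = -31*(-4)*(-10) = 124*(-10) = -1240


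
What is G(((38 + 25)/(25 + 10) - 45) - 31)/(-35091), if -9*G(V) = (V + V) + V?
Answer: -53/75195 ≈ -0.00070483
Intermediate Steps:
G(V) = -V/3 (G(V) = -((V + V) + V)/9 = -(2*V + V)/9 = -V/3)
G(((38 + 25)/(25 + 10) - 45) - 31)/(-35091) = -(((38 + 25)/(25 + 10) - 45) - 31)/3/(-35091) = -((63/35 - 45) - 31)/3*(-1/35091) = -((63*(1/35) - 45) - 31)/3*(-1/35091) = -((9/5 - 45) - 31)/3*(-1/35091) = -(-216/5 - 31)/3*(-1/35091) = -⅓*(-371/5)*(-1/35091) = (371/15)*(-1/35091) = -53/75195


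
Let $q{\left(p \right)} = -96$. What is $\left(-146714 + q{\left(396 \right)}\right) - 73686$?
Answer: $-220496$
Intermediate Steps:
$\left(-146714 + q{\left(396 \right)}\right) - 73686 = \left(-146714 - 96\right) - 73686 = -146810 - 73686 = -220496$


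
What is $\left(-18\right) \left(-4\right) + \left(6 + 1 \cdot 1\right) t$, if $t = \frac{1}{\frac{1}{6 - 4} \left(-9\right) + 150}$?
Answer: $\frac{20966}{291} \approx 72.048$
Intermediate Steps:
$t = \frac{2}{291}$ ($t = \frac{1}{\frac{1}{2} \left(-9\right) + 150} = \frac{1}{- \frac{9}{2} + 150} = \frac{1}{\frac{291}{2}} = \frac{2}{291} \approx 0.0068729$)
$\left(-18\right) \left(-4\right) + \left(6 + 1 \cdot 1\right) t = \left(-18\right) \left(-4\right) + \left(6 + 1 \cdot 1\right) \frac{2}{291} = 72 + \left(6 + 1\right) \frac{2}{291} = 72 + 7 \cdot \frac{2}{291} = 72 + \frac{14}{291} = \frac{20966}{291}$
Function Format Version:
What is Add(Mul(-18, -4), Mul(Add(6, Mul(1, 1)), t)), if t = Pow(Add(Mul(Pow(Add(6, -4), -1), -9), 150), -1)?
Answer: Rational(20966, 291) ≈ 72.048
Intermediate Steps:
t = Rational(2, 291) (t = Pow(Add(Mul(Pow(2, -1), -9), 150), -1) = Pow(Add(Mul(Rational(1, 2), -9), 150), -1) = Pow(Add(Rational(-9, 2), 150), -1) = Pow(Rational(291, 2), -1) = Rational(2, 291) ≈ 0.0068729)
Add(Mul(-18, -4), Mul(Add(6, Mul(1, 1)), t)) = Add(Mul(-18, -4), Mul(Add(6, Mul(1, 1)), Rational(2, 291))) = Add(72, Mul(Add(6, 1), Rational(2, 291))) = Add(72, Mul(7, Rational(2, 291))) = Add(72, Rational(14, 291)) = Rational(20966, 291)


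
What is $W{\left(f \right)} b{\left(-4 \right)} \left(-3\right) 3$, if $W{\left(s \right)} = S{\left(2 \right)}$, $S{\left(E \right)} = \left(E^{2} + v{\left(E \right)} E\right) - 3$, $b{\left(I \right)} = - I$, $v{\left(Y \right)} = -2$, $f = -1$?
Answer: $108$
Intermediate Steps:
$S{\left(E \right)} = -3 + E^{2} - 2 E$ ($S{\left(E \right)} = \left(E^{2} - 2 E\right) - 3 = -3 + E^{2} - 2 E$)
$W{\left(s \right)} = -3$ ($W{\left(s \right)} = -3 + 2^{2} - 4 = -3 + 4 - 4 = -3$)
$W{\left(f \right)} b{\left(-4 \right)} \left(-3\right) 3 = - 3 \left(-1\right) \left(-4\right) \left(-3\right) 3 = - 3 \cdot 4 \left(-3\right) 3 = - 3 \left(\left(-12\right) 3\right) = \left(-3\right) \left(-36\right) = 108$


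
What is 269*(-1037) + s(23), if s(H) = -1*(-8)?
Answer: -278945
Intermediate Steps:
s(H) = 8
269*(-1037) + s(23) = 269*(-1037) + 8 = -278953 + 8 = -278945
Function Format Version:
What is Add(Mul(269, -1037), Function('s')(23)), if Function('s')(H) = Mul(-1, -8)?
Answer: -278945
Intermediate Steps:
Function('s')(H) = 8
Add(Mul(269, -1037), Function('s')(23)) = Add(Mul(269, -1037), 8) = Add(-278953, 8) = -278945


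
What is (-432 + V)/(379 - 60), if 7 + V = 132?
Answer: -307/319 ≈ -0.96238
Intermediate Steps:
V = 125 (V = -7 + 132 = 125)
(-432 + V)/(379 - 60) = (-432 + 125)/(379 - 60) = -307/319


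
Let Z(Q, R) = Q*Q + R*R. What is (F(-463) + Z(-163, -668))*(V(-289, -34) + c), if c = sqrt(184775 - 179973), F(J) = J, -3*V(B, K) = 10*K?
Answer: 160592200/3 + 23144170*sqrt(2) ≈ 8.6262e+7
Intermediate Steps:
Z(Q, R) = Q**2 + R**2
V(B, K) = -10*K/3
c = 49*sqrt(2) (c = sqrt(4802) = 49*sqrt(2) ≈ 69.297)
(F(-463) + Z(-163, -668))*(V(-289, -34) + c) = (-463 + ((-163)**2 + (-668)**2))*(-10/3*(-34) + 49*sqrt(2)) = (-463 + (26569 + 446224))*(340/3 + 49*sqrt(2)) = (-463 + 472793)*(340/3 + 49*sqrt(2)) = 472330*(340/3 + 49*sqrt(2)) = 160592200/3 + 23144170*sqrt(2)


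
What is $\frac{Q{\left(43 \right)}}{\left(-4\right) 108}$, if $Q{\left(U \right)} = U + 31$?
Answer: $- \frac{37}{216} \approx -0.1713$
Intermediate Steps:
$Q{\left(U \right)} = 31 + U$
$\frac{Q{\left(43 \right)}}{\left(-4\right) 108} = \frac{31 + 43}{\left(-4\right) 108} = \frac{74}{-432} = 74 \left(- \frac{1}{432}\right) = - \frac{37}{216}$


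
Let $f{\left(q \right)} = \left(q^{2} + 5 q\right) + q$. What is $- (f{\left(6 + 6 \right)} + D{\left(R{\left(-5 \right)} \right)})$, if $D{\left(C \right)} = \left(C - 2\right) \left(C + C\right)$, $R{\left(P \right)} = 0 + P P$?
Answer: $-1366$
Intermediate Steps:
$f{\left(q \right)} = q^{2} + 6 q$
$R{\left(P \right)} = P^{2}$ ($R{\left(P \right)} = 0 + P^{2} = P^{2}$)
$D{\left(C \right)} = 2 C \left(-2 + C\right)$ ($D{\left(C \right)} = \left(-2 + C\right) 2 C = 2 C \left(-2 + C\right)$)
$- (f{\left(6 + 6 \right)} + D{\left(R{\left(-5 \right)} \right)}) = - (\left(6 + 6\right) \left(6 + \left(6 + 6\right)\right) + 2 \left(-5\right)^{2} \left(-2 + \left(-5\right)^{2}\right)) = - (12 \left(6 + 12\right) + 2 \cdot 25 \left(-2 + 25\right)) = - (12 \cdot 18 + 2 \cdot 25 \cdot 23) = - (216 + 1150) = \left(-1\right) 1366 = -1366$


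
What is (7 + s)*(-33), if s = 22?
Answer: -957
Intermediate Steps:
(7 + s)*(-33) = (7 + 22)*(-33) = 29*(-33) = -957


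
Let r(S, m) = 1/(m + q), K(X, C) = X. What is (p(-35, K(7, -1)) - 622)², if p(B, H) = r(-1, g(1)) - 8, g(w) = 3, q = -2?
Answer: 395641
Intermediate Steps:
r(S, m) = 1/(-2 + m) (r(S, m) = 1/(m - 2) = 1/(-2 + m))
p(B, H) = -7 (p(B, H) = 1/(-2 + 3) - 8 = 1/1 - 8 = 1 - 8 = -7)
(p(-35, K(7, -1)) - 622)² = (-7 - 622)² = (-629)² = 395641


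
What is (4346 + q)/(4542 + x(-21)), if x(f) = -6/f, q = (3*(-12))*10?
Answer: 13951/15898 ≈ 0.87753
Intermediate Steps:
q = -360 (q = -36*10 = -360)
(4346 + q)/(4542 + x(-21)) = (4346 - 360)/(4542 - 6/(-21)) = 3986/(4542 - 6*(-1/21)) = 3986/(4542 + 2/7) = 3986/(31796/7) = 3986*(7/31796) = 13951/15898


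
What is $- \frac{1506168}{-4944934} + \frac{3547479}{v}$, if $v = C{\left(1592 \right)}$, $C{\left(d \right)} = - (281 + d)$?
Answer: $- \frac{8769614234361}{4630930691} \approx -1893.7$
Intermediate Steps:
$C{\left(d \right)} = -281 - d$
$v = -1873$ ($v = -281 - 1592 = -1873$)
$- \frac{1506168}{-4944934} + \frac{3547479}{v} = - \frac{1506168}{-4944934} + \frac{3547479}{-1873} = \left(-1506168\right) \left(- \frac{1}{4944934}\right) + 3547479 \left(- \frac{1}{1873}\right) = \frac{753084}{2472467} - \frac{3547479}{1873} = - \frac{8769614234361}{4630930691}$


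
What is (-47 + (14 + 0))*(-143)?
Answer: 4719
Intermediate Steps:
(-47 + (14 + 0))*(-143) = (-47 + 14)*(-143) = -33*(-143) = 4719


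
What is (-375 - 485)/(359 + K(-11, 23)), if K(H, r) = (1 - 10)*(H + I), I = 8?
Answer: -430/193 ≈ -2.2280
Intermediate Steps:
K(H, r) = -72 - 9*H (K(H, r) = (1 - 10)*(H + 8) = -9*(8 + H) = -72 - 9*H)
(-375 - 485)/(359 + K(-11, 23)) = (-375 - 485)/(359 + (-72 - 9*(-11))) = -860/(359 + (-72 + 99)) = -860/(359 + 27) = -860/386 = -860*1/386 = -430/193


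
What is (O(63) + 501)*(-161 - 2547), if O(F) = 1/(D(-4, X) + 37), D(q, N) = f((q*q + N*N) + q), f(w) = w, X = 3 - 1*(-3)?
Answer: -115322888/85 ≈ -1.3567e+6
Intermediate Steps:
X = 6 (X = 3 + 3 = 6)
D(q, N) = q + N² + q² (D(q, N) = (q*q + N*N) + q = (q² + N²) + q = (N² + q²) + q = q + N² + q²)
O(F) = 1/85 (O(F) = 1/((-4 + 6² + (-4)²) + 37) = 1/((-4 + 36 + 16) + 37) = 1/(48 + 37) = 1/85)
(O(63) + 501)*(-161 - 2547) = (1/85 + 501)*(-161 - 2547) = (42586/85)*(-2708) = -115322888/85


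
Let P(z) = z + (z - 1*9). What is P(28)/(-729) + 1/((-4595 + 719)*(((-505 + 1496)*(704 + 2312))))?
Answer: -181495291987/2815107823008 ≈ -0.064472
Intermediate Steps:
P(z) = -9 + 2*z (P(z) = z + (z - 9) = z + (-9 + z) = -9 + 2*z)
P(28)/(-729) + 1/((-4595 + 719)*(((-505 + 1496)*(704 + 2312)))) = (-9 + 2*28)/(-729) + 1/((-4595 + 719)*(((-505 + 1496)*(704 + 2312)))) = (-9 + 56)*(-1/729) + 1/((-3876)*((991*3016))) = 47*(-1/729) - 1/3876/2988856 = -47/729 - 1/3876*1/2988856 = -47/729 - 1/11584805856 = -181495291987/2815107823008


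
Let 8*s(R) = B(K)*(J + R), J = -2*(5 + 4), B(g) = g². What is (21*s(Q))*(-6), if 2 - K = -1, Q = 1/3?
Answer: 10017/4 ≈ 2504.3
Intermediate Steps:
Q = ⅓ ≈ 0.33333
K = 3 (K = 2 - 1*(-1) = 2 + 1 = 3)
J = -18 (J = -2*9 = -18)
s(R) = -81/4 + 9*R/8 (s(R) = (3²*(-18 + R))/8 = (9*(-18 + R))/8 = (-162 + 9*R)/8 = -81/4 + 9*R/8)
(21*s(Q))*(-6) = (21*(-81/4 + (9/8)*(⅓)))*(-6) = (21*(-81/4 + 3/8))*(-6) = (21*(-159/8))*(-6) = -3339/8*(-6) = 10017/4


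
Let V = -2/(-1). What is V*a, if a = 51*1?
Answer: 102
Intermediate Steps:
a = 51
V = 2 (V = -2*(-1) = 2)
V*a = 2*51 = 102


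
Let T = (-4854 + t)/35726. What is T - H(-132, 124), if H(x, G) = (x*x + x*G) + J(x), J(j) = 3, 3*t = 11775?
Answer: -37834763/35726 ≈ -1059.0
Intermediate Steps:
t = 3925 (t = (⅓)*11775 = 3925)
T = -929/35726 (T = (-4854 + 3925)/35726 = -929*1/35726 = -929/35726 ≈ -0.026003)
H(x, G) = 3 + x² + G*x (H(x, G) = (x*x + x*G) + 3 = (x² + G*x) + 3 = 3 + x² + G*x)
T - H(-132, 124) = -929/35726 - (3 + (-132)² + 124*(-132)) = -929/35726 - (3 + 17424 - 16368) = -929/35726 - 1*1059 = -929/35726 - 1059 = -37834763/35726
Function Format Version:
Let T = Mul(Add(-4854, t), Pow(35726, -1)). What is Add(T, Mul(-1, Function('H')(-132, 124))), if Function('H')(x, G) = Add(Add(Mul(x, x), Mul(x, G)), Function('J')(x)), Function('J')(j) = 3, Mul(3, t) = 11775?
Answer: Rational(-37834763, 35726) ≈ -1059.0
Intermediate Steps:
t = 3925 (t = Mul(Rational(1, 3), 11775) = 3925)
T = Rational(-929, 35726) (T = Mul(Add(-4854, 3925), Pow(35726, -1)) = Mul(-929, Rational(1, 35726)) = Rational(-929, 35726) ≈ -0.026003)
Function('H')(x, G) = Add(3, Pow(x, 2), Mul(G, x)) (Function('H')(x, G) = Add(Add(Mul(x, x), Mul(x, G)), 3) = Add(Add(Pow(x, 2), Mul(G, x)), 3) = Add(3, Pow(x, 2), Mul(G, x)))
Add(T, Mul(-1, Function('H')(-132, 124))) = Add(Rational(-929, 35726), Mul(-1, Add(3, Pow(-132, 2), Mul(124, -132)))) = Add(Rational(-929, 35726), Mul(-1, Add(3, 17424, -16368))) = Add(Rational(-929, 35726), Mul(-1, 1059)) = Add(Rational(-929, 35726), -1059) = Rational(-37834763, 35726)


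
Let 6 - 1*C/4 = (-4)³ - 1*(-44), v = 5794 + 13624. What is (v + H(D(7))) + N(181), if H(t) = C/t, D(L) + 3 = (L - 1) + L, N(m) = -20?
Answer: 97042/5 ≈ 19408.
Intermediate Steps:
v = 19418
D(L) = -4 + 2*L (D(L) = -3 + ((L - 1) + L) = -3 + ((-1 + L) + L) = -3 + (-1 + 2*L) = -4 + 2*L)
C = 104 (C = 24 - 4*((-4)³ - 1*(-44)) = 24 - 4*(-64 + 44) = 24 - 4*(-20) = 24 + 80 = 104)
H(t) = 104/t
(v + H(D(7))) + N(181) = (19418 + 104/(-4 + 2*7)) - 20 = (19418 + 104/(-4 + 14)) - 20 = (19418 + 104/10) - 20 = (19418 + 104*(⅒)) - 20 = (19418 + 52/5) - 20 = 97142/5 - 20 = 97042/5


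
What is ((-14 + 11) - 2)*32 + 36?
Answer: -124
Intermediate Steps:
((-14 + 11) - 2)*32 + 36 = (-3 - 2)*32 + 36 = -5*32 + 36 = -160 + 36 = -124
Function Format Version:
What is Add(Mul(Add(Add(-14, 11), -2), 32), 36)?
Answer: -124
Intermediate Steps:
Add(Mul(Add(Add(-14, 11), -2), 32), 36) = Add(Mul(Add(-3, -2), 32), 36) = Add(Mul(-5, 32), 36) = Add(-160, 36) = -124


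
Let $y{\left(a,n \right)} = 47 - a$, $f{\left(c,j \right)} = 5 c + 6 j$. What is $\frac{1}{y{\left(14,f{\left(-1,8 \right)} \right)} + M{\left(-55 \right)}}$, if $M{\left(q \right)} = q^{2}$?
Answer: $\frac{1}{3058} \approx 0.00032701$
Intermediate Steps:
$\frac{1}{y{\left(14,f{\left(-1,8 \right)} \right)} + M{\left(-55 \right)}} = \frac{1}{\left(47 - 14\right) + \left(-55\right)^{2}} = \frac{1}{\left(47 - 14\right) + 3025} = \frac{1}{33 + 3025} = \frac{1}{3058}$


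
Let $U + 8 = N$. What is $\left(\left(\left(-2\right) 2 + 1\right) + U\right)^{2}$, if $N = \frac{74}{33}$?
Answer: $\frac{83521}{1089} \approx 76.695$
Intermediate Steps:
$N = \frac{74}{33}$ ($N = 74 \cdot \frac{1}{33} = \frac{74}{33} \approx 2.2424$)
$U = - \frac{190}{33}$ ($U = -8 + \frac{74}{33} = - \frac{190}{33} \approx -5.7576$)
$\left(\left(\left(-2\right) 2 + 1\right) + U\right)^{2} = \left(\left(\left(-2\right) 2 + 1\right) - \frac{190}{33}\right)^{2} = \left(\left(-4 + 1\right) - \frac{190}{33}\right)^{2} = \left(-3 - \frac{190}{33}\right)^{2} = \left(- \frac{289}{33}\right)^{2} = \frac{83521}{1089}$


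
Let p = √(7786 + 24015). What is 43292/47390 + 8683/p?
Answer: 21646/23695 + 8683*√649/4543 ≈ 49.605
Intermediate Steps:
p = 7*√649 (p = √31801 = 7*√649 ≈ 178.33)
43292/47390 + 8683/p = 43292/47390 + 8683/((7*√649)) = 43292*(1/47390) + 8683*(√649/4543) = 21646/23695 + 8683*√649/4543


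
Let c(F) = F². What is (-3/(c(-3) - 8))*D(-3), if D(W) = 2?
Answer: -6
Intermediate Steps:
(-3/(c(-3) - 8))*D(-3) = -3/((-3)² - 8)*2 = -3/(9 - 8)*2 = -3/1*2 = -3*1*2 = -3*2 = -6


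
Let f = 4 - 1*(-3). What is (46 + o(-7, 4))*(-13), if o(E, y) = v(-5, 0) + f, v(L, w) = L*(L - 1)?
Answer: -1079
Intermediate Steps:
v(L, w) = L*(-1 + L)
f = 7 (f = 4 + 3 = 7)
o(E, y) = 37 (o(E, y) = -5*(-1 - 5) + 7 = -5*(-6) + 7 = 30 + 7 = 37)
(46 + o(-7, 4))*(-13) = (46 + 37)*(-13) = 83*(-13) = -1079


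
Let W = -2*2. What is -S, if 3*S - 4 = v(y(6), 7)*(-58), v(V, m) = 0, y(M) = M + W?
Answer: -4/3 ≈ -1.3333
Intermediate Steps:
W = -4
y(M) = -4 + M (y(M) = M - 4 = -4 + M)
S = 4/3 (S = 4/3 + (0*(-58))/3 = 4/3 + (⅓)*0 = 4/3 + 0 = 4/3 ≈ 1.3333)
-S = -1*4/3 = -4/3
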